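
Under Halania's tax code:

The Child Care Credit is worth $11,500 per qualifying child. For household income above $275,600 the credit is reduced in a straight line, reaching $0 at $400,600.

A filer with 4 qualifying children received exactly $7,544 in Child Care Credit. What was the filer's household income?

$380,100

Full credit = 4 × $11,500 = $46,000.
$7,544 is 7,544/46,000 of the full $46,000, so 38,456/46,000 of the $125,000 range has been used: income = $275,600 + $125,000 × 38,456/46,000 = $380,100.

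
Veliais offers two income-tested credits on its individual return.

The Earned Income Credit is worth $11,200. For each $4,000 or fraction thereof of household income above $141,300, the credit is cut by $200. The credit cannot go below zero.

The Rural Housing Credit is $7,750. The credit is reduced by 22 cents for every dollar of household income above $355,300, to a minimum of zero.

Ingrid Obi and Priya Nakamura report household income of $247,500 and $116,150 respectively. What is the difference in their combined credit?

$5,400

Ingrid ($247,500): Earned Income Credit: income exceeds $141,300 by $106,200, which is 27 full-or-partial $4,000 increments; reduction = 27 × $200 = $5,400, leaving $5,800. Rural Housing Credit: $247,500 is at or below the $355,300 threshold, so the full $7,750 applies. total $5,800 + $7,750 = $13,550
Priya ($116,150): Earned Income Credit: $116,150 is at or below the $141,300 threshold, so the full $11,200 applies. Rural Housing Credit: $116,150 is at or below the $355,300 threshold, so the full $7,750 applies. total $11,200 + $7,750 = $18,950
Difference: |$13,550 − $18,950| = $5,400.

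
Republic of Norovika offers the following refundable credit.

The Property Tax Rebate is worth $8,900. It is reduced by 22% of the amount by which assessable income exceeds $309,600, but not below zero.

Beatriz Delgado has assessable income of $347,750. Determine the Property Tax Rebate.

Property Tax Rebate: 22% of the $38,150 excess over $309,600 is $8,393; credit = $8,900 − $8,393 = $507.

$507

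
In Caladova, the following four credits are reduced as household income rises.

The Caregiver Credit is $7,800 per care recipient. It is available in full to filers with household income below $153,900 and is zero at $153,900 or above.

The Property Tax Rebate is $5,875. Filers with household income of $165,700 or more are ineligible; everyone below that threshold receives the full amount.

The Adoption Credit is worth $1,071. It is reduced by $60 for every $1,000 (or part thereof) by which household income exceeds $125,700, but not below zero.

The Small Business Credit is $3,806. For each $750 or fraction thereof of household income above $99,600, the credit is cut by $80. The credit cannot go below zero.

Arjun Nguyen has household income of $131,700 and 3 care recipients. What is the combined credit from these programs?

Caregiver Credit: base = 3 × $7,800 = $23,400. $131,700 is below the $153,900 cutoff, so the full $23,400 applies.
Property Tax Rebate: $131,700 is below the $165,700 cutoff, so the full $5,875 applies.
Adoption Credit: income exceeds $125,700 by $6,000, which is 6 full-or-partial $1,000 increments; reduction = 6 × $60 = $360, leaving $711.
Small Business Credit: income exceeds $99,600 by $32,100, which is 43 full-or-partial $750 increments; reduction = 43 × $80 = $3,440, leaving $366.
Total: $23,400 + $5,875 + $711 + $366 = $30,352.

$30,352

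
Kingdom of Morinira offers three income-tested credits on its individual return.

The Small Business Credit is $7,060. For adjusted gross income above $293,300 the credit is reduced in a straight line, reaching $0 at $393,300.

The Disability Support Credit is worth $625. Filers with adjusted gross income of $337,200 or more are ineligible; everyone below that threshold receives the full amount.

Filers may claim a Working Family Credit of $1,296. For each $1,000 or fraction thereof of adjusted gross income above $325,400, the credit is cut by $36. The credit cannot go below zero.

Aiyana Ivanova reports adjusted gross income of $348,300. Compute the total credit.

$3,645

Small Business Credit: $348,300 is $55,000 into a $100,000 phase-out range, leaving 45,000/100,000 of the credit: $7,060 × 45,000/100,000 = $3,177.
Disability Support Credit: $348,300 meets or exceeds the $337,200 cutoff, so the credit is $0.
Working Family Credit: income exceeds $325,400 by $22,900, which is 23 full-or-partial $1,000 increments; reduction = 23 × $36 = $828, leaving $468.
Total: $3,177 + $0 + $468 = $3,645.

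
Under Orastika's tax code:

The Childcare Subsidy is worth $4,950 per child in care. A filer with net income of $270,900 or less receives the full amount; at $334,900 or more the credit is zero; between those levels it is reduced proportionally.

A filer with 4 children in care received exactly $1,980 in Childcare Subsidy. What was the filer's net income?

$328,500

Full credit = 4 × $4,950 = $19,800.
$1,980 is 1,980/19,800 of the full $19,800, so 17,820/19,800 of the $64,000 range has been used: income = $270,900 + $64,000 × 17,820/19,800 = $328,500.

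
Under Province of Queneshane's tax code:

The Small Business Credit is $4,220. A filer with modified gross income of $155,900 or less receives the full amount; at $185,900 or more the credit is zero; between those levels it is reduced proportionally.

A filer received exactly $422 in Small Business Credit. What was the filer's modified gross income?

$182,900

$422 is 422/4,220 of the full $4,220, so 3,798/4,220 of the $30,000 range has been used: income = $155,900 + $30,000 × 3,798/4,220 = $182,900.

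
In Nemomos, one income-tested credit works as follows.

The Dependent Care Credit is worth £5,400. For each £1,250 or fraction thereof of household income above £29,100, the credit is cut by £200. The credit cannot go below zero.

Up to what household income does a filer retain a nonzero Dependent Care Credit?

After 26 increments the reduction is 26 × £200 = £5,200, leaving £200; one more increment wipes it out. Increment 26 ends at excess 26 × £1,250 = £32,500, so the highest qualifying income is £29,100 + £32,500 = £61,600.

£61,600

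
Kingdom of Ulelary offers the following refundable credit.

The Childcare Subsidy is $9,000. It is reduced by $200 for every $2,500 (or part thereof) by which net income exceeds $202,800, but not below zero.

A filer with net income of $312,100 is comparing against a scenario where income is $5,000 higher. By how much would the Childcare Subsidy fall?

$200

At $312,100 — income exceeds $202,800 by $109,300, which is 44 full-or-partial $2,500 increments; reduction = 44 × $200 = $8,800, leaving $200.
At $317,100 — income exceeds $202,800 by $114,300 → 46 increments × $200 = $9,200 ≥ base, so the credit is $0.
Lost: $200 − $0 = $200.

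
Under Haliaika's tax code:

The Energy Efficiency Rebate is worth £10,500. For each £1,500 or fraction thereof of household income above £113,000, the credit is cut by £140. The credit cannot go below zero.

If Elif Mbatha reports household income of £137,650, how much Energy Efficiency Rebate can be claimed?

£8,120

Energy Efficiency Rebate: income exceeds £113,000 by £24,650, which is 17 full-or-partial £1,500 increments; reduction = 17 × £140 = £2,380, leaving £8,120.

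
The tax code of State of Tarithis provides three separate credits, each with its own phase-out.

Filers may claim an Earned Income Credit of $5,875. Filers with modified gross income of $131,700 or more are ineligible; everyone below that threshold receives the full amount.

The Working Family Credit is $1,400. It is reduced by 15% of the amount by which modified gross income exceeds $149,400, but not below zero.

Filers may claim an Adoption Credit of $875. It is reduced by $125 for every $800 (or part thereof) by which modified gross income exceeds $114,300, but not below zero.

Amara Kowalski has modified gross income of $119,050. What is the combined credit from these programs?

Earned Income Credit: $119,050 is below the $131,700 cutoff, so the full $5,875 applies.
Working Family Credit: $119,050 is at or below the $149,400 threshold, so the full $1,400 applies.
Adoption Credit: income exceeds $114,300 by $4,750, which is 6 full-or-partial $800 increments; reduction = 6 × $125 = $750, leaving $125.
Total: $5,875 + $1,400 + $125 = $7,400.

$7,400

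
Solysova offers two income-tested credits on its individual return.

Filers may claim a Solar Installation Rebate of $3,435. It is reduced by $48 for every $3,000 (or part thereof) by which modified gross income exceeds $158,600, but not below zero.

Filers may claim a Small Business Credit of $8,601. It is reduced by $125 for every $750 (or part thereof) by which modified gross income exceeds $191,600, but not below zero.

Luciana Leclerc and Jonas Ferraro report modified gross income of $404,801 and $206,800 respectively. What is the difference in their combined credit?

Luciana ($404,801): Solar Installation Rebate: income exceeds $158,600 by $246,201 → 83 increments × $48 = $3,984 ≥ base, so the credit is $0. Small Business Credit: income exceeds $191,600 by $213,201 → 285 increments × $125 = $35,625 ≥ base, so the credit is $0. total $0 + $0 = $0
Jonas ($206,800): Solar Installation Rebate: income exceeds $158,600 by $48,200, which is 17 full-or-partial $3,000 increments; reduction = 17 × $48 = $816, leaving $2,619. Small Business Credit: income exceeds $191,600 by $15,200, which is 21 full-or-partial $750 increments; reduction = 21 × $125 = $2,625, leaving $5,976. total $2,619 + $5,976 = $8,595
Difference: |$0 − $8,595| = $8,595.

$8,595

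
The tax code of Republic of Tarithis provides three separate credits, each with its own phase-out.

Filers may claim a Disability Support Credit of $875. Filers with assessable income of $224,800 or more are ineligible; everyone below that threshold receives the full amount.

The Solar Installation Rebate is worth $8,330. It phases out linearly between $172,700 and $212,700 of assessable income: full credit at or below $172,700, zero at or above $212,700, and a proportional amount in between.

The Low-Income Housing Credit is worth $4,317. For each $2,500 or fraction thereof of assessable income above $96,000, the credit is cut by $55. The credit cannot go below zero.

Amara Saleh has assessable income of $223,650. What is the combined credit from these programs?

$2,332

Disability Support Credit: $223,650 is below the $224,800 cutoff, so the full $875 applies.
Solar Installation Rebate: $223,650 is at or above $212,700, so the credit is $0.
Low-Income Housing Credit: income exceeds $96,000 by $127,650, which is 52 full-or-partial $2,500 increments; reduction = 52 × $55 = $2,860, leaving $1,457.
Total: $875 + $0 + $1,457 = $2,332.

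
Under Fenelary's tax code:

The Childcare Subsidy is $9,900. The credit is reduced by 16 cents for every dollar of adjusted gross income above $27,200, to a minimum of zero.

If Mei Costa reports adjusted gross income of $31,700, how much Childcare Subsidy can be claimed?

$9,180

Childcare Subsidy: 16% of the $4,500 excess over $27,200 is $720; credit = $9,900 − $720 = $9,180.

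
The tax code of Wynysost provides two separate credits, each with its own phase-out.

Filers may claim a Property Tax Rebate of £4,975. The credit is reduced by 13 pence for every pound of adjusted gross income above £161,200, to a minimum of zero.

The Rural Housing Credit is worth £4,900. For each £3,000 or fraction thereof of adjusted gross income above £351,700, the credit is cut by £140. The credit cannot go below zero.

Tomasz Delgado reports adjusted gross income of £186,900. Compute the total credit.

Property Tax Rebate: 13% of the £25,700 excess over £161,200 is £3,341; credit = £4,975 − £3,341 = £1,634.
Rural Housing Credit: £186,900 is at or below the £351,700 threshold, so the full £4,900 applies.
Total: £1,634 + £4,900 = £6,534.

£6,534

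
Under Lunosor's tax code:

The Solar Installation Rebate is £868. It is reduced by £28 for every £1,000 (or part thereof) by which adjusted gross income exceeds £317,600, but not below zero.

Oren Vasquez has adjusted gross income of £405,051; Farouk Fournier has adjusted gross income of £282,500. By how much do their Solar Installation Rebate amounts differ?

£868

Oren (£405,051): Solar Installation Rebate: income exceeds £317,600 by £87,451 → 88 increments × £28 = £2,464 ≥ base, so the credit is £0.
Farouk (£282,500): Solar Installation Rebate: £282,500 is at or below the £317,600 threshold, so the full £868 applies.
Difference: |£0 − £868| = £868.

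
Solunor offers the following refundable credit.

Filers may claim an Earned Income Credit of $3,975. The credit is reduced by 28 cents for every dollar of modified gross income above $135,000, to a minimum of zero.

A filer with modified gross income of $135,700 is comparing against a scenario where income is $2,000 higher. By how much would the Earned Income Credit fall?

$560

At $135,700 — 28% of the $700 excess over $135,000 is $196; credit = $3,975 − $196 = $3,779.
At $137,700 — 28% of the $2,700 excess over $135,000 is $756; credit = $3,975 − $756 = $3,219.
Lost: $3,779 − $3,219 = $560.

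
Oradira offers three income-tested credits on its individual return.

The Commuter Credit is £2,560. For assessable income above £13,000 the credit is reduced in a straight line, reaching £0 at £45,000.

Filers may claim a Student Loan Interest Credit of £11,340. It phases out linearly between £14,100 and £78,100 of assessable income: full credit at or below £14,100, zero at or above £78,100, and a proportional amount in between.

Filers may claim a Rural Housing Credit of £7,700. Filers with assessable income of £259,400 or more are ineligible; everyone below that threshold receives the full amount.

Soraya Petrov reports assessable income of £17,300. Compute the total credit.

£20,689

Commuter Credit: £17,300 is £4,300 into a £32,000 phase-out range, leaving 27,700/32,000 of the credit: £2,560 × 27,700/32,000 = £2,216.
Student Loan Interest Credit: £17,300 is £3,200 into a £64,000 phase-out range, leaving 60,800/64,000 of the credit: £11,340 × 60,800/64,000 = £10,773.
Rural Housing Credit: £17,300 is below the £259,400 cutoff, so the full £7,700 applies.
Total: £2,216 + £10,773 + £7,700 = £20,689.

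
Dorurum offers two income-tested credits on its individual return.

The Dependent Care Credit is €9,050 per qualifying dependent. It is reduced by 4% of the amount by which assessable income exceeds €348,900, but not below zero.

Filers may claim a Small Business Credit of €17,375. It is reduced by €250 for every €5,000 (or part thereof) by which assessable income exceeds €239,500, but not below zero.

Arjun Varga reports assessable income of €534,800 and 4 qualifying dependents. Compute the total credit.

€31,139

Dependent Care Credit: base = 4 × €9,050 = €36,200. 4% of the €185,900 excess over €348,900 is €7,436; credit = €36,200 − €7,436 = €28,764.
Small Business Credit: income exceeds €239,500 by €295,300, which is 60 full-or-partial €5,000 increments; reduction = 60 × €250 = €15,000, leaving €2,375.
Total: €28,764 + €2,375 = €31,139.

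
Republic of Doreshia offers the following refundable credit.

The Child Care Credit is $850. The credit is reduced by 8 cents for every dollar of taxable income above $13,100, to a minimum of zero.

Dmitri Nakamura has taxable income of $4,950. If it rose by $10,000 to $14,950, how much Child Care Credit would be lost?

$148

At $4,950 — $4,950 is at or below the $13,100 threshold, so the full $850 applies.
At $14,950 — 8% of the $1,850 excess over $13,100 is $148; credit = $850 − $148 = $702.
Lost: $850 − $702 = $148.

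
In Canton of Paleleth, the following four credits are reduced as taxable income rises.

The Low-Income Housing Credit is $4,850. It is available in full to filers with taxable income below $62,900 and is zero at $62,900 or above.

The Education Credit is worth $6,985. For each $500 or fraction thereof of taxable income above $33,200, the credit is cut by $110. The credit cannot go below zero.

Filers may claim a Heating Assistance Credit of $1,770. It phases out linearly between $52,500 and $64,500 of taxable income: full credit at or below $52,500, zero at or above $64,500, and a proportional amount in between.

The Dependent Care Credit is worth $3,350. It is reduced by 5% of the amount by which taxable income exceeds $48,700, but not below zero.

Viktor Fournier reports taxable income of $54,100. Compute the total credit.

$11,829

Low-Income Housing Credit: $54,100 is below the $62,900 cutoff, so the full $4,850 applies.
Education Credit: income exceeds $33,200 by $20,900, which is 42 full-or-partial $500 increments; reduction = 42 × $110 = $4,620, leaving $2,365.
Heating Assistance Credit: $54,100 is $1,600 into a $12,000 phase-out range, leaving 10,400/12,000 of the credit: $1,770 × 10,400/12,000 = $1,534.
Dependent Care Credit: 5% of the $5,400 excess over $48,700 is $270; credit = $3,350 − $270 = $3,080.
Total: $4,850 + $2,365 + $1,534 + $3,080 = $11,829.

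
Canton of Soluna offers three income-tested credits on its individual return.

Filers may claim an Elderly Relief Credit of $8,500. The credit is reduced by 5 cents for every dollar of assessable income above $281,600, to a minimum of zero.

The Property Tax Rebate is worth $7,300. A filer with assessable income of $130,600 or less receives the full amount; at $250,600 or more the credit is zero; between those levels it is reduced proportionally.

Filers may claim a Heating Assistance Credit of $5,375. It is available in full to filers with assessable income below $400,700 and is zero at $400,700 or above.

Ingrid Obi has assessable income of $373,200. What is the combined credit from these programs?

Elderly Relief Credit: 5% of the $91,600 excess over $281,600 is $4,580; credit = $8,500 − $4,580 = $3,920.
Property Tax Rebate: $373,200 is at or above $250,600, so the credit is $0.
Heating Assistance Credit: $373,200 is below the $400,700 cutoff, so the full $5,375 applies.
Total: $3,920 + $0 + $5,375 = $9,295.

$9,295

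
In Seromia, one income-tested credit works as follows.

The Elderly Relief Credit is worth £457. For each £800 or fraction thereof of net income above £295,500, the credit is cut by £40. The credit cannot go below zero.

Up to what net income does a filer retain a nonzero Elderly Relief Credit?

After 11 increments the reduction is 11 × £40 = £440, leaving £17; one more increment wipes it out. Increment 11 ends at excess 11 × £800 = £8,800, so the highest qualifying income is £295,500 + £8,800 = £304,300.

£304,300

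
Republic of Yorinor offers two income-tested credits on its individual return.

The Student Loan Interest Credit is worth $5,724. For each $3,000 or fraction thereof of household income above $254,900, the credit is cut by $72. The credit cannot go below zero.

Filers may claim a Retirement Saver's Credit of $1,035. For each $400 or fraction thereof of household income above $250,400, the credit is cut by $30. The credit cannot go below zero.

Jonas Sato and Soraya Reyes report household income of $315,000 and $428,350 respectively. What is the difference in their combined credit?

$2,664

Jonas ($315,000): Student Loan Interest Credit: income exceeds $254,900 by $60,100, which is 21 full-or-partial $3,000 increments; reduction = 21 × $72 = $1,512, leaving $4,212. Retirement Saver's Credit: income exceeds $250,400 by $64,600 → 162 increments × $30 = $4,860 ≥ base, so the credit is $0. total $4,212 + $0 = $4,212
Soraya ($428,350): Student Loan Interest Credit: income exceeds $254,900 by $173,450, which is 58 full-or-partial $3,000 increments; reduction = 58 × $72 = $4,176, leaving $1,548. Retirement Saver's Credit: income exceeds $250,400 by $177,950 → 445 increments × $30 = $13,350 ≥ base, so the credit is $0. total $1,548 + $0 = $1,548
Difference: |$4,212 − $1,548| = $2,664.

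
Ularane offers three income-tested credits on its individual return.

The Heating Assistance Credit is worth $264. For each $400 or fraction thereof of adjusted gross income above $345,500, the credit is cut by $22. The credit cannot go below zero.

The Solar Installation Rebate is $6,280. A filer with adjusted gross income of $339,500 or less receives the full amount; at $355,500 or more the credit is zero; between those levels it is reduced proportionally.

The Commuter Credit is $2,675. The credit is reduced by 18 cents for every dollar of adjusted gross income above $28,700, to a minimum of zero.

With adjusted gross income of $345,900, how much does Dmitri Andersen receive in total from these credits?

Heating Assistance Credit: income exceeds $345,500 by $400, which is 1 full-or-partial $400 increment; reduction = 1 × $22 = $22, leaving $242.
Solar Installation Rebate: $345,900 is $6,400 into a $16,000 phase-out range, leaving 9,600/16,000 of the credit: $6,280 × 9,600/16,000 = $3,768.
Commuter Credit: 18% of the $317,200 excess over $28,700 is $57,096 ≥ base, so the credit is $0.
Total: $242 + $3,768 + $0 = $4,010.

$4,010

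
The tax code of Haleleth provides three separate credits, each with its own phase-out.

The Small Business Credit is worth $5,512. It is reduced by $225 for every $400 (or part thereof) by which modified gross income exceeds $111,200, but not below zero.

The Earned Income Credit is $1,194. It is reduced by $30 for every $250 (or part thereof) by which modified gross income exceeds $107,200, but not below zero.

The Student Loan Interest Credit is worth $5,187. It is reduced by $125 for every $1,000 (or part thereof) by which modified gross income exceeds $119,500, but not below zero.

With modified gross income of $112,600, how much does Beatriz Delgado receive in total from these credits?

Small Business Credit: income exceeds $111,200 by $1,400, which is 4 full-or-partial $400 increments; reduction = 4 × $225 = $900, leaving $4,612.
Earned Income Credit: income exceeds $107,200 by $5,400, which is 22 full-or-partial $250 increments; reduction = 22 × $30 = $660, leaving $534.
Student Loan Interest Credit: $112,600 is at or below the $119,500 threshold, so the full $5,187 applies.
Total: $4,612 + $534 + $5,187 = $10,333.

$10,333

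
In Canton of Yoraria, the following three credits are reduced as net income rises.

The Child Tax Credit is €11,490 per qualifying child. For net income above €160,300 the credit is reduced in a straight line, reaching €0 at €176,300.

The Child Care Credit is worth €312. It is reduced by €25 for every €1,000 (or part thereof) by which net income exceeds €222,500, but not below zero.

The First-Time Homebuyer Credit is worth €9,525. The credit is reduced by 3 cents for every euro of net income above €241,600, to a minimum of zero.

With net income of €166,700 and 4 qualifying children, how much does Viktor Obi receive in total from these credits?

Child Tax Credit: base = 4 × €11,490 = €45,960. €166,700 is €6,400 into a €16,000 phase-out range, leaving 9,600/16,000 of the credit: €45,960 × 9,600/16,000 = €27,576.
Child Care Credit: €166,700 is at or below the €222,500 threshold, so the full €312 applies.
First-Time Homebuyer Credit: €166,700 is at or below the €241,600 threshold, so the full €9,525 applies.
Total: €27,576 + €312 + €9,525 = €37,413.

€37,413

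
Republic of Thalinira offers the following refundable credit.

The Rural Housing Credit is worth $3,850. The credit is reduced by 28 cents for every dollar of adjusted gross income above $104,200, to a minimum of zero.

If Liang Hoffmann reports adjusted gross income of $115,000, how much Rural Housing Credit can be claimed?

Rural Housing Credit: 28% of the $10,800 excess over $104,200 is $3,024; credit = $3,850 − $3,024 = $826.

$826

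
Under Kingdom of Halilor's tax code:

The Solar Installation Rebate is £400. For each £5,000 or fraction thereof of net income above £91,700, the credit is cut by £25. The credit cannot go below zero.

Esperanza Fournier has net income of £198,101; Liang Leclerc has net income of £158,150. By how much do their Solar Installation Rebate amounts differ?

£50

Esperanza (£198,101): Solar Installation Rebate: income exceeds £91,700 by £106,401 → 22 increments × £25 = £550 ≥ base, so the credit is £0.
Liang (£158,150): Solar Installation Rebate: income exceeds £91,700 by £66,450, which is 14 full-or-partial £5,000 increments; reduction = 14 × £25 = £350, leaving £50.
Difference: |£0 − £50| = £50.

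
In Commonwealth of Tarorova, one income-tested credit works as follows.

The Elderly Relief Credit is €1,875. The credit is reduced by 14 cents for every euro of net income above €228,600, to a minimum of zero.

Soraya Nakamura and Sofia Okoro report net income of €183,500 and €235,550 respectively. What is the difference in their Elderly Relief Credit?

€973

Soraya (€183,500): Elderly Relief Credit: €183,500 is at or below the €228,600 threshold, so the full €1,875 applies.
Sofia (€235,550): Elderly Relief Credit: 14% of the €6,950 excess over €228,600 is €973; credit = €1,875 − €973 = €902.
Difference: |€1,875 − €902| = €973.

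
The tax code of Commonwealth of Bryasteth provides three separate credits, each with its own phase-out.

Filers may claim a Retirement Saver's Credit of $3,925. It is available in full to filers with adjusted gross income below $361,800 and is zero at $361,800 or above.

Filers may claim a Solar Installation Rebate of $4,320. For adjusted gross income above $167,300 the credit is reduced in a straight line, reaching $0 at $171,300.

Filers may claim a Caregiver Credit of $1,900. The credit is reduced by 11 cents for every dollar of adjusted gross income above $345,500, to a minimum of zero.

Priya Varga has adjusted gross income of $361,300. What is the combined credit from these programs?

$4,087

Retirement Saver's Credit: $361,300 is below the $361,800 cutoff, so the full $3,925 applies.
Solar Installation Rebate: $361,300 is at or above $171,300, so the credit is $0.
Caregiver Credit: 11% of the $15,800 excess over $345,500 is $1,738; credit = $1,900 − $1,738 = $162.
Total: $3,925 + $0 + $162 = $4,087.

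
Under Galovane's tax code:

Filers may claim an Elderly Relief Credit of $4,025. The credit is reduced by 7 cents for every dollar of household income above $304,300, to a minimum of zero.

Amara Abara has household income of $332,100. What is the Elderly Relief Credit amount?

$2,079

Elderly Relief Credit: 7% of the $27,800 excess over $304,300 is $1,946; credit = $4,025 − $1,946 = $2,079.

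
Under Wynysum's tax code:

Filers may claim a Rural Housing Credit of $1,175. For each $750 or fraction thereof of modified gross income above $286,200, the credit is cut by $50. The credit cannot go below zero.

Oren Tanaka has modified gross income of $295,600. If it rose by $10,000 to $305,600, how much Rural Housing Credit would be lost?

At $295,600 — income exceeds $286,200 by $9,400, which is 13 full-or-partial $750 increments; reduction = 13 × $50 = $650, leaving $525.
At $305,600 — income exceeds $286,200 by $19,400 → 26 increments × $50 = $1,300 ≥ base, so the credit is $0.
Lost: $525 − $0 = $525.

$525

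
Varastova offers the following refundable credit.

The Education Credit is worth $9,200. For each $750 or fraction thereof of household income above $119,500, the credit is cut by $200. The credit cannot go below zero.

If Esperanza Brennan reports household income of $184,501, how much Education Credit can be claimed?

Education Credit: income exceeds $119,500 by $65,001 → 87 increments × $200 = $17,400 ≥ base, so the credit is $0.

$0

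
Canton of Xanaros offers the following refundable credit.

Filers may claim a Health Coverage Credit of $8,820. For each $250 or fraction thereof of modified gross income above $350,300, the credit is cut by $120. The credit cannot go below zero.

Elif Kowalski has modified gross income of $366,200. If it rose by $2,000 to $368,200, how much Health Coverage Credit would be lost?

$960

At $366,200 — income exceeds $350,300 by $15,900, which is 64 full-or-partial $250 increments; reduction = 64 × $120 = $7,680, leaving $1,140.
At $368,200 — income exceeds $350,300 by $17,900, which is 72 full-or-partial $250 increments; reduction = 72 × $120 = $8,640, leaving $180.
Lost: $1,140 − $180 = $960.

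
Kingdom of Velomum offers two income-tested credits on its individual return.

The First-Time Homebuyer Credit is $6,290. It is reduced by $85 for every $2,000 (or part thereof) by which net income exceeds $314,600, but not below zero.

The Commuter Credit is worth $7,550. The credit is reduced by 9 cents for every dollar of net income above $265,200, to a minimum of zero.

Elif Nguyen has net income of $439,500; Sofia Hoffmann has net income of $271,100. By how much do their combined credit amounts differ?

Elif ($439,500): First-Time Homebuyer Credit: income exceeds $314,600 by $124,900, which is 63 full-or-partial $2,000 increments; reduction = 63 × $85 = $5,355, leaving $935. Commuter Credit: 9% of the $174,300 excess over $265,200 is $15,687 ≥ base, so the credit is $0. total $935 + $0 = $935
Sofia ($271,100): First-Time Homebuyer Credit: $271,100 is at or below the $314,600 threshold, so the full $6,290 applies. Commuter Credit: 9% of the $5,900 excess over $265,200 is $531; credit = $7,550 − $531 = $7,019. total $6,290 + $7,019 = $13,309
Difference: |$935 − $13,309| = $12,374.

$12,374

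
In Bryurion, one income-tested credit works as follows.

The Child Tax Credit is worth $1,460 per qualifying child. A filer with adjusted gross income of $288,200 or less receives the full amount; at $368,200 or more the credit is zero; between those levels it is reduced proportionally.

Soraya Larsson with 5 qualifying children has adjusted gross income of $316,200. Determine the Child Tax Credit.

$4,745

Child Tax Credit: base = 5 × $1,460 = $7,300. $316,200 is $28,000 into a $80,000 phase-out range, leaving 52,000/80,000 of the credit: $7,300 × 52,000/80,000 = $4,745.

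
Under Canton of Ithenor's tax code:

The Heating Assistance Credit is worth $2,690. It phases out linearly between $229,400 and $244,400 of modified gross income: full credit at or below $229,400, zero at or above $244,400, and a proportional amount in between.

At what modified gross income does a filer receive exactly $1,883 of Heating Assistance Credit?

$1,883 is 1,883/2,690 of the full $2,690, so 807/2,690 of the $15,000 range has been used: income = $229,400 + $15,000 × 807/2,690 = $233,900.

$233,900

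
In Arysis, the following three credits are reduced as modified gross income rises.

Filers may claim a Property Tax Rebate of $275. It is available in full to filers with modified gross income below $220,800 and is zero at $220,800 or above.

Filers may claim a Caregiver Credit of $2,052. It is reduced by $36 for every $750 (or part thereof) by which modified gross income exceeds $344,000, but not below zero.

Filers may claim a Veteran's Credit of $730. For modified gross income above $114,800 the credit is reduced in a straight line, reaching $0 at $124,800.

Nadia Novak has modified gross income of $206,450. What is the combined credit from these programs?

Property Tax Rebate: $206,450 is below the $220,800 cutoff, so the full $275 applies.
Caregiver Credit: $206,450 is at or below the $344,000 threshold, so the full $2,052 applies.
Veteran's Credit: $206,450 is at or above $124,800, so the credit is $0.
Total: $275 + $2,052 + $0 = $2,327.

$2,327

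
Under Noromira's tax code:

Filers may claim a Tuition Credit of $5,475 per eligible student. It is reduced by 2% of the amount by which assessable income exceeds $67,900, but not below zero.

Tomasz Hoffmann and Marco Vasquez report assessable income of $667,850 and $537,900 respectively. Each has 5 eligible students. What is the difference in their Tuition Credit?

$2,599

Tomasz ($667,850): Tuition Credit: base = 5 × $5,475 = $27,375. 2% of the $599,950 excess over $67,900 is $11,999; credit = $27,375 − $11,999 = $15,376.
Marco ($537,900): Tuition Credit: base = 5 × $5,475 = $27,375. 2% of the $470,000 excess over $67,900 is $9,400; credit = $27,375 − $9,400 = $17,975.
Difference: |$15,376 − $17,975| = $2,599.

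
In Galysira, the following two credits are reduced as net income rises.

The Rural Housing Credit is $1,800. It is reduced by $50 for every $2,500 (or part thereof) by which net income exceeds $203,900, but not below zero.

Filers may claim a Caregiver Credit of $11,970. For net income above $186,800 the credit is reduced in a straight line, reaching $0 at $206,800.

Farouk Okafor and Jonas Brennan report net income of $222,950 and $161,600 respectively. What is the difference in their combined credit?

Farouk ($222,950): Rural Housing Credit: income exceeds $203,900 by $19,050, which is 8 full-or-partial $2,500 increments; reduction = 8 × $50 = $400, leaving $1,400. Caregiver Credit: $222,950 is at or above $206,800, so the credit is $0. total $1,400 + $0 = $1,400
Jonas ($161,600): Rural Housing Credit: $161,600 is at or below the $203,900 threshold, so the full $1,800 applies. Caregiver Credit: $161,600 is at or below the $186,800 threshold, so the full $11,970 applies. total $1,800 + $11,970 = $13,770
Difference: |$1,400 − $13,770| = $12,370.

$12,370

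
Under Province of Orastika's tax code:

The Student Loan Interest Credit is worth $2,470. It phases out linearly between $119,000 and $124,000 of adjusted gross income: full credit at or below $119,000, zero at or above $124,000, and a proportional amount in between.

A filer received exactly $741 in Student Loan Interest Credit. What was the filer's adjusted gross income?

$122,500

$741 is 741/2,470 of the full $2,470, so 1,729/2,470 of the $5,000 range has been used: income = $119,000 + $5,000 × 1,729/2,470 = $122,500.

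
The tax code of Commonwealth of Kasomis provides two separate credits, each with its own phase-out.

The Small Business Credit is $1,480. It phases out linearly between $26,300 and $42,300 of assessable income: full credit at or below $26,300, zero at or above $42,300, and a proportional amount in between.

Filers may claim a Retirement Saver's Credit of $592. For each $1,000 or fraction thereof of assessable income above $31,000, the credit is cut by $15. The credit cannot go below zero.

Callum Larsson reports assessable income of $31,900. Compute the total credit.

$1,539

Small Business Credit: $31,900 is $5,600 into a $16,000 phase-out range, leaving 10,400/16,000 of the credit: $1,480 × 10,400/16,000 = $962.
Retirement Saver's Credit: income exceeds $31,000 by $900, which is 1 full-or-partial $1,000 increment; reduction = 1 × $15 = $15, leaving $577.
Total: $962 + $577 = $1,539.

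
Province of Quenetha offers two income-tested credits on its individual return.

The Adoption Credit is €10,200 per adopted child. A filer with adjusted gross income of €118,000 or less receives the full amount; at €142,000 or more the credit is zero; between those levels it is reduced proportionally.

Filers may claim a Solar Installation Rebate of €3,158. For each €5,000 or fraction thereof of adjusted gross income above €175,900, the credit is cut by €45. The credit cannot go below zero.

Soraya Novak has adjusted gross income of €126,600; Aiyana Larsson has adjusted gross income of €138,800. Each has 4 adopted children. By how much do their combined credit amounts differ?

Soraya (€126,600): Adoption Credit: base = 4 × €10,200 = €40,800. €126,600 is €8,600 into a €24,000 phase-out range, leaving 15,400/24,000 of the credit: €40,800 × 15,400/24,000 = €26,180. Solar Installation Rebate: €126,600 is at or below the €175,900 threshold, so the full €3,158 applies. total €26,180 + €3,158 = €29,338
Aiyana (€138,800): Adoption Credit: base = 4 × €10,200 = €40,800. €138,800 is €20,800 into a €24,000 phase-out range, leaving 3,200/24,000 of the credit: €40,800 × 3,200/24,000 = €5,440. Solar Installation Rebate: €138,800 is at or below the €175,900 threshold, so the full €3,158 applies. total €5,440 + €3,158 = €8,598
Difference: |€29,338 − €8,598| = €20,740.

€20,740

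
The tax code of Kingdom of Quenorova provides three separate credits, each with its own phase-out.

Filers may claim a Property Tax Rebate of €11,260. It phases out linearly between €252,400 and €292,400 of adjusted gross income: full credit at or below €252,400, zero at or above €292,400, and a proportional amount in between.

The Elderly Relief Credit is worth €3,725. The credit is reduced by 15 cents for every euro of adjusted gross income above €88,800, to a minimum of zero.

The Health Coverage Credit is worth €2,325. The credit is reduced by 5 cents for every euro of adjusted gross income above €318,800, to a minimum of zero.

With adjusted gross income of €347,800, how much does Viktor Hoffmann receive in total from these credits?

€875

Property Tax Rebate: €347,800 is at or above €292,400, so the credit is €0.
Elderly Relief Credit: 15% of the €259,000 excess over €88,800 is €38,850 ≥ base, so the credit is €0.
Health Coverage Credit: 5% of the €29,000 excess over €318,800 is €1,450; credit = €2,325 − €1,450 = €875.
Total: €0 + €0 + €875 = €875.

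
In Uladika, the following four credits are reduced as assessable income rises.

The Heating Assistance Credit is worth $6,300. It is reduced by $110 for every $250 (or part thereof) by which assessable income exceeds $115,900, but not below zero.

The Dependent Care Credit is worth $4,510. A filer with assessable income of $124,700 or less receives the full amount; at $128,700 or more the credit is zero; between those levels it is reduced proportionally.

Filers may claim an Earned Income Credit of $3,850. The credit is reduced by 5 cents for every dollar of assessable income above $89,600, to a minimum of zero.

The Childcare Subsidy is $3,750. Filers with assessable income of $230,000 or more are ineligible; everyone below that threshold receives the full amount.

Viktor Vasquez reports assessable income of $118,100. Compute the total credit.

Heating Assistance Credit: income exceeds $115,900 by $2,200, which is 9 full-or-partial $250 increments; reduction = 9 × $110 = $990, leaving $5,310.
Dependent Care Credit: $118,100 is at or below the $124,700 threshold, so the full $4,510 applies.
Earned Income Credit: 5% of the $28,500 excess over $89,600 is $1,425; credit = $3,850 − $1,425 = $2,425.
Childcare Subsidy: $118,100 is below the $230,000 cutoff, so the full $3,750 applies.
Total: $5,310 + $4,510 + $2,425 + $3,750 = $15,995.

$15,995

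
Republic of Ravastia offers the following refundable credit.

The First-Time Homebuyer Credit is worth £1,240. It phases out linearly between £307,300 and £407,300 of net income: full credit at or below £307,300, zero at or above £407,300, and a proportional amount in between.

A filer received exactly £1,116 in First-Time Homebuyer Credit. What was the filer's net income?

£317,300

£1,116 is 1,116/1,240 of the full £1,240, so 124/1,240 of the £100,000 range has been used: income = £307,300 + £100,000 × 124/1,240 = £317,300.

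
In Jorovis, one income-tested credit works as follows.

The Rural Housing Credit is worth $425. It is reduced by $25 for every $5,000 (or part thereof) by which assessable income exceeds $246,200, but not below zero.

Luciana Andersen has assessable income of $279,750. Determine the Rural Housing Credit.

Rural Housing Credit: income exceeds $246,200 by $33,550, which is 7 full-or-partial $5,000 increments; reduction = 7 × $25 = $175, leaving $250.

$250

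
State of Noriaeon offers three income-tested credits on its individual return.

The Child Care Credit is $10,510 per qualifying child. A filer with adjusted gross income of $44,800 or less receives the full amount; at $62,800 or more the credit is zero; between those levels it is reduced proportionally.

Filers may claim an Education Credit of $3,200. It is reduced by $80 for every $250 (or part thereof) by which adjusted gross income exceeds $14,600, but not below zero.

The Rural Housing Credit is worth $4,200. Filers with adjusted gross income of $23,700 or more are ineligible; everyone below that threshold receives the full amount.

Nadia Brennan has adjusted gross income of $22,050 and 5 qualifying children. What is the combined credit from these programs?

$57,550

Child Care Credit: base = 5 × $10,510 = $52,550. $22,050 is at or below the $44,800 threshold, so the full $52,550 applies.
Education Credit: income exceeds $14,600 by $7,450, which is 30 full-or-partial $250 increments; reduction = 30 × $80 = $2,400, leaving $800.
Rural Housing Credit: $22,050 is below the $23,700 cutoff, so the full $4,200 applies.
Total: $52,550 + $800 + $4,200 = $57,550.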